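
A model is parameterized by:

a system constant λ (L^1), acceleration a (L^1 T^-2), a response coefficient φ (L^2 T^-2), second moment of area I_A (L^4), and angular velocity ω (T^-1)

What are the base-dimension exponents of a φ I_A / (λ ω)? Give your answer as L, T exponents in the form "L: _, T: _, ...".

Collect each base-dimension exponent across the product:
  L: −(1) + (1) + (2) + (4) − (0) = 6
  T: −(0) + (-2) + (-2) + (0) − (-1) = -3
So the dimensions are [L⁶ T⁻³].

L: 6, T: -3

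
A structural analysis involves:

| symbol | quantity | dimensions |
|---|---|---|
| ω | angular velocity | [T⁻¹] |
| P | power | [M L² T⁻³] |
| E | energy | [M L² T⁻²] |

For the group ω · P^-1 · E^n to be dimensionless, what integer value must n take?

Balance the M exponent: (1)·n from E, plus (0) − (1) = -1 from the rest, must sum to zero.
n − 1 = 0, so n = 1.

1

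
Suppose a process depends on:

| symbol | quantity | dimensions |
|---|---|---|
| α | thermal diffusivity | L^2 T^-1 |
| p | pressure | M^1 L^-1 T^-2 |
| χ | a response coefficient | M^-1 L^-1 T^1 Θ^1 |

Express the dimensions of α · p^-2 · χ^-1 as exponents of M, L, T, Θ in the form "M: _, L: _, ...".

M: -1, L: 5, T: 2, Θ: -1

Collect each base-dimension exponent across the product:
  M: (0) − 2·(1) − (-1) = -1
  L: (2) − 2·(-1) − (-1) = 5
  T: (-1) − 2·(-2) − (1) = 2
  Θ: (0) − 2·(0) − (1) = -1
So the dimensions are [M⁻¹ L⁵ T² Θ⁻¹].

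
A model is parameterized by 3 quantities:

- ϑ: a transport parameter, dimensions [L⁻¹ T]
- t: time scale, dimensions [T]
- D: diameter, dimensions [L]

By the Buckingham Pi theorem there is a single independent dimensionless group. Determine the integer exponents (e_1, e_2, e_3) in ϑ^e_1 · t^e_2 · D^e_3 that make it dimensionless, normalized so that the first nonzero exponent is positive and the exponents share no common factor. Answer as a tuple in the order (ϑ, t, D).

L: e_1·(-1) + e_2·(0) + e_3·(1) = 0
T: e_1·(1) + e_2·(1) + e_3·(0) = 0
Solving this homogeneous linear system for the smallest-integer solution (first nonzero entry positive) gives (1, -1, 1).

(1, -1, 1)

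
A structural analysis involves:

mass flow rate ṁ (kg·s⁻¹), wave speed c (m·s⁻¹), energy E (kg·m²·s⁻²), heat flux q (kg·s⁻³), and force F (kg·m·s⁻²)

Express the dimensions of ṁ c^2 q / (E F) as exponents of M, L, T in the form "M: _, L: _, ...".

M: 0, L: -1, T: -2

Collect each base-dimension exponent across the product:
  M: (1) + 2·(0) − (1) + (1) − (1) = 0
  L: (0) + 2·(1) − (2) + (0) − (1) = -1
  T: (-1) + 2·(-1) − (-2) + (-3) − (-2) = -2
So the dimensions are [L⁻¹ T⁻²].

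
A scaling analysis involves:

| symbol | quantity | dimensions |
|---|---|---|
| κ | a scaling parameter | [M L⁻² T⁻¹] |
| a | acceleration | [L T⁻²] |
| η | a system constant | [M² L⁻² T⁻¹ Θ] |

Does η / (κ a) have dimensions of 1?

Sum the exponent of each base dimension across the product:
  M: −[κ]_M − [a]_M + [η]_M = −(1) − (0) + (2) = 1
  L: −[κ]_L − [a]_L + [η]_L = −(-2) − (1) + (-2) = -1
  T: −[κ]_T − [a]_T + [η]_T = −(-1) − (-2) + (-1) = 2
  Θ: −[κ]_Θ − [a]_Θ + [η]_Θ = −(0) − (0) + (1) = 1
Net dimensions [M L⁻¹ T² Θ] ≠ [1] — not dimensionless.

no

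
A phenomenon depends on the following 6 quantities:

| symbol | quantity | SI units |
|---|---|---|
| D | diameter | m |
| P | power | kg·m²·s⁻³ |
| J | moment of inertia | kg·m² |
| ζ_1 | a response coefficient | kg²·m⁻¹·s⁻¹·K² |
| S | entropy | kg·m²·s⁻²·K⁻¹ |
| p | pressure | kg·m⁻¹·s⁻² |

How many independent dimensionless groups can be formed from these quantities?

2

There are 6 variables and 4 base dimensions (M, L, T, Θ).
The dimension matrix has rank 4.
Independent dimensionless groups: 6 − 4 = 2.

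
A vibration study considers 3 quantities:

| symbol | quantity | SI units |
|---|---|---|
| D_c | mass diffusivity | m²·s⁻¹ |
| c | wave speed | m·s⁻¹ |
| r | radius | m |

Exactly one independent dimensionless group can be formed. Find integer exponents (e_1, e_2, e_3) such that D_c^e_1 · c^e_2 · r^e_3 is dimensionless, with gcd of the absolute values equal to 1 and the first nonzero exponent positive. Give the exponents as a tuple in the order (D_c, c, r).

(1, -1, -1)

L: e_1·(2) + e_2·(1) + e_3·(1) = 0
T: e_1·(-1) + e_2·(-1) + e_3·(0) = 0
Solving this homogeneous linear system for the smallest-integer solution (first nonzero entry positive) gives (1, -1, -1).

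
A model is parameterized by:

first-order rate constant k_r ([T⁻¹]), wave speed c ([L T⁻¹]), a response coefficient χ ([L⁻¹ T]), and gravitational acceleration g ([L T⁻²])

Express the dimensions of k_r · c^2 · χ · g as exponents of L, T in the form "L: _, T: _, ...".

Collect each base-dimension exponent across the product:
  L: (0) + 2·(1) + (-1) + (1) = 2
  T: (-1) + 2·(-1) + (1) + (-2) = -4
So the dimensions are [L² T⁻⁴].

L: 2, T: -4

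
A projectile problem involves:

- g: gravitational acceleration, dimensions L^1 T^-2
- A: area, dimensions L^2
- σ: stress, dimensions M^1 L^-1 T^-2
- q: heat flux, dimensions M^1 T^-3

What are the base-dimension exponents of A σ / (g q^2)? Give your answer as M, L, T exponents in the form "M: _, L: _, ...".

M: -1, L: 0, T: 6

Collect each base-dimension exponent across the product:
  M: −(0) + (0) + (1) − 2·(1) = -1
  L: −(1) + (2) + (-1) − 2·(0) = 0
  T: −(-2) + (0) + (-2) − 2·(-3) = 6
So the dimensions are [M⁻¹ T⁶].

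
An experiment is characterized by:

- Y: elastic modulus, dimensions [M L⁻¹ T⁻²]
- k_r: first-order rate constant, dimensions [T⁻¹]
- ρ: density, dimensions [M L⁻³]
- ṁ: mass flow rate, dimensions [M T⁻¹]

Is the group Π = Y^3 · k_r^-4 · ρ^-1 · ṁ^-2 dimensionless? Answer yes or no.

yes

Sum the exponent of each base dimension across the product:
  M: 3·[Y]_M − 4·[k_r]_M − [ρ]_M − 2·[ṁ]_M = 3·(1) − 4·(0) − (1) − 2·(1) = 0
  L: 3·[Y]_L − 4·[k_r]_L − [ρ]_L − 2·[ṁ]_L = 3·(-1) − 4·(0) − (-3) − 2·(0) = 0
  T: 3·[Y]_T − 4·[k_r]_T − [ρ]_T − 2·[ṁ]_T = 3·(-2) − 4·(-1) − (0) − 2·(-1) = 0
  N: 3·[Y]_N − 4·[k_r]_N − [ρ]_N − 2·[ṁ]_N = 3·(0) − 4·(0) − (0) − 2·(0) = 0
All base exponents vanish — dimensionless.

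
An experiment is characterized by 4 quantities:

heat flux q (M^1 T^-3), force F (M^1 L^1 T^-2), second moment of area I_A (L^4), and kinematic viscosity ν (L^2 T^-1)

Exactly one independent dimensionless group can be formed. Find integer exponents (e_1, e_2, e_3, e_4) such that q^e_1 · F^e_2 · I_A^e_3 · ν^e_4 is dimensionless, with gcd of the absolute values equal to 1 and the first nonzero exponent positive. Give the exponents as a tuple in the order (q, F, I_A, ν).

(4, -4, 3, -4)

M: e_1·(1) + e_2·(1) + e_3·(0) + e_4·(0) = 0
L: e_1·(0) + e_2·(1) + e_3·(4) + e_4·(2) = 0
T: e_1·(-3) + e_2·(-2) + e_3·(0) + e_4·(-1) = 0
Solving this homogeneous linear system for the smallest-integer solution (first nonzero entry positive) gives (4, -4, 3, -4).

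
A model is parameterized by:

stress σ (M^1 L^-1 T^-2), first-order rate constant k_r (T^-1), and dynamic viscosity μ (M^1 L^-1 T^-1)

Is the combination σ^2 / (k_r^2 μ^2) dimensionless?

Sum the exponent of each base dimension across the product:
  M: 2·[σ]_M − 2·[k_r]_M − 2·[μ]_M = 2·(1) − 2·(0) − 2·(1) = 0
  L: 2·[σ]_L − 2·[k_r]_L − 2·[μ]_L = 2·(-1) − 2·(0) − 2·(-1) = 0
  T: 2·[σ]_T − 2·[k_r]_T − 2·[μ]_T = 2·(-2) − 2·(-1) − 2·(-1) = 0
All base exponents vanish — dimensionless.

yes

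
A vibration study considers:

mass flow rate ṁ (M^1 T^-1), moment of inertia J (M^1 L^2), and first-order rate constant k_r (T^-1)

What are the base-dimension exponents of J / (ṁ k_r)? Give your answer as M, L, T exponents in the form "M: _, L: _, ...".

M: 0, L: 2, T: 2

Collect each base-dimension exponent across the product:
  M: −(1) + (1) − (0) = 0
  L: −(0) + (2) − (0) = 2
  T: −(-1) + (0) − (-1) = 2
So the dimensions are [L² T²].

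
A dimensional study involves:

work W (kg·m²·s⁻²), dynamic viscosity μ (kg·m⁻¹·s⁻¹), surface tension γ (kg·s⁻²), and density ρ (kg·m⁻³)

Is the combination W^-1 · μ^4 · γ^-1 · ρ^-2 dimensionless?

yes

Sum the exponent of each base dimension across the product:
  M: −[W]_M + 4·[μ]_M − [γ]_M − 2·[ρ]_M = −(1) + 4·(1) − (1) − 2·(1) = 0
  L: −[W]_L + 4·[μ]_L − [γ]_L − 2·[ρ]_L = −(2) + 4·(-1) − (0) − 2·(-3) = 0
  T: −[W]_T + 4·[μ]_T − [γ]_T − 2·[ρ]_T = −(-2) + 4·(-1) − (-2) − 2·(0) = 0
  Θ: −[W]_Θ + 4·[μ]_Θ − [γ]_Θ − 2·[ρ]_Θ = −(0) + 4·(0) − (0) − 2·(0) = 0
All base exponents vanish — dimensionless.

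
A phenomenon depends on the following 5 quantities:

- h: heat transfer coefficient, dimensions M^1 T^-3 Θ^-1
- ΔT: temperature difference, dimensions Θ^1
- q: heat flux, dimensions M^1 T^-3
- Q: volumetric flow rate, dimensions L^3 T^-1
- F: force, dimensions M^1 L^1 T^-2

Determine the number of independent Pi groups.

1

There are 5 variables and 4 base dimensions (M, L, T, Θ).
The dimension matrix has rank 4.
Independent dimensionless groups: 5 − 4 = 1.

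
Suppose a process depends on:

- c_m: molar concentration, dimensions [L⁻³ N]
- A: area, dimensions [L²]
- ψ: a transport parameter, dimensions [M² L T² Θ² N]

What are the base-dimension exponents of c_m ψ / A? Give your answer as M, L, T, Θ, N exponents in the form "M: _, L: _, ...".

M: 2, L: -4, T: 2, Θ: 2, N: 2

Collect each base-dimension exponent across the product:
  M: (0) − (0) + (2) = 2
  L: (-3) − (2) + (1) = -4
  T: (0) − (0) + (2) = 2
  Θ: (0) − (0) + (2) = 2
  N: (1) − (0) + (1) = 2
So the dimensions are [M² L⁻⁴ T² Θ² N²].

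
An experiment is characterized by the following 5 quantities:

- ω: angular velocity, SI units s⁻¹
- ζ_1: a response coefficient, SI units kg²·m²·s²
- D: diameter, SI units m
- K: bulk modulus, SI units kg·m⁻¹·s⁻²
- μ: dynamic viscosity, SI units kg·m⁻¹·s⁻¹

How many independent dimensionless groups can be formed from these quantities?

2

There are 5 variables and 3 base dimensions (M, L, T).
The dimension matrix has rank 3.
Independent dimensionless groups: 5 − 3 = 2.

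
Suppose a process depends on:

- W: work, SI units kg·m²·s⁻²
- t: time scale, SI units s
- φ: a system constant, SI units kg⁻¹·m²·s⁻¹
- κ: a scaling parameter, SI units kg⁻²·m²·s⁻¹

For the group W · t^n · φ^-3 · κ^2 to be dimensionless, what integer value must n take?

1

Balance the T exponent: (1)·n from t, plus (-2) − 3·(-1) + 2·(-1) = -1 from the rest, must sum to zero.
n − 1 = 0, so n = 1.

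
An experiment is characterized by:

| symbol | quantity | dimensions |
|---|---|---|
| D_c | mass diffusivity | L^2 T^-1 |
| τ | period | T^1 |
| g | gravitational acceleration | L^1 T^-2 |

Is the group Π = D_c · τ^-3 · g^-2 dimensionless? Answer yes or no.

yes

Sum the exponent of each base dimension across the product:
  M: [D_c]_M − 3·[τ]_M − 2·[g]_M = (0) − 3·(0) − 2·(0) = 0
  L: [D_c]_L − 3·[τ]_L − 2·[g]_L = (2) − 3·(0) − 2·(1) = 0
  T: [D_c]_T − 3·[τ]_T − 2·[g]_T = (-1) − 3·(1) − 2·(-2) = 0
  Θ: [D_c]_Θ − 3·[τ]_Θ − 2·[g]_Θ = (0) − 3·(0) − 2·(0) = 0
All base exponents vanish — dimensionless.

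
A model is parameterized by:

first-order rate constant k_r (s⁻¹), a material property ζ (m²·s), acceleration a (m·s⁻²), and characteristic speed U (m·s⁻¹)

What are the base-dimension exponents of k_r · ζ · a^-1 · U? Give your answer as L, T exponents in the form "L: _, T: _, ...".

Collect each base-dimension exponent across the product:
  L: (0) + (2) − (1) + (1) = 2
  T: (-1) + (1) − (-2) + (-1) = 1
So the dimensions are [L² T].

L: 2, T: 1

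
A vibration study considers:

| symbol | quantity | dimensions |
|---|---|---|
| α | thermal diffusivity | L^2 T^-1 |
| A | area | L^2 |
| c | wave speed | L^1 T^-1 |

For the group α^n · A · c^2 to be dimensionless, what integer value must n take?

-2

Balance the L exponent: (2)·n from α, plus (2) + 2·(1) = 4 from the rest, must sum to zero.
2n + 4 = 0, so n = -2.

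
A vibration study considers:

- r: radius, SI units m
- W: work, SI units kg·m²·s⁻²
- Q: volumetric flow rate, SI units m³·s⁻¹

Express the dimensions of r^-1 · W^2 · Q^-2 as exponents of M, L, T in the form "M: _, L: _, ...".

M: 2, L: -3, T: -2

Collect each base-dimension exponent across the product:
  M: −(0) + 2·(1) − 2·(0) = 2
  L: −(1) + 2·(2) − 2·(3) = -3
  T: −(0) + 2·(-2) − 2·(-1) = -2
So the dimensions are [M² L⁻³ T⁻²].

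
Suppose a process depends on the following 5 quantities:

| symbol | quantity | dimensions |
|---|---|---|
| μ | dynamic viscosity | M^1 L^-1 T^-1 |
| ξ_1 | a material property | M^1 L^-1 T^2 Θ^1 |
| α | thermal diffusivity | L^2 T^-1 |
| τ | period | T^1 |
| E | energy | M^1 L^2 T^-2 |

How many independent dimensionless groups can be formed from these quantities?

There are 5 variables and 4 base dimensions (M, L, T, Θ).
The dimension matrix has rank 4.
Independent dimensionless groups: 5 − 4 = 1.

1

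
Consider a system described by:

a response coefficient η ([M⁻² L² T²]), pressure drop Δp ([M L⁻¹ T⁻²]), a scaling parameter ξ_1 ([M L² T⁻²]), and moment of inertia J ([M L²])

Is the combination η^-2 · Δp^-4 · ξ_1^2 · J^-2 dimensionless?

yes

Sum the exponent of each base dimension across the product:
  M: −2·[η]_M − 4·[Δp]_M + 2·[ξ_1]_M − 2·[J]_M = −2·(-2) − 4·(1) + 2·(1) − 2·(1) = 0
  L: −2·[η]_L − 4·[Δp]_L + 2·[ξ_1]_L − 2·[J]_L = −2·(2) − 4·(-1) + 2·(2) − 2·(2) = 0
  T: −2·[η]_T − 4·[Δp]_T + 2·[ξ_1]_T − 2·[J]_T = −2·(2) − 4·(-2) + 2·(-2) − 2·(0) = 0
All base exponents vanish — dimensionless.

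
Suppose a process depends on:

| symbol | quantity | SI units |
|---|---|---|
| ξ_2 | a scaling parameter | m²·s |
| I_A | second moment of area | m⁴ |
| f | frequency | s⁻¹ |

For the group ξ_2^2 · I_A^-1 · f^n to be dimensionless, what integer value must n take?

Balance the T exponent: (-1)·n from f, plus 2·(1) − (0) = 2 from the rest, must sum to zero.
−n + 2 = 0, so n = 2.

2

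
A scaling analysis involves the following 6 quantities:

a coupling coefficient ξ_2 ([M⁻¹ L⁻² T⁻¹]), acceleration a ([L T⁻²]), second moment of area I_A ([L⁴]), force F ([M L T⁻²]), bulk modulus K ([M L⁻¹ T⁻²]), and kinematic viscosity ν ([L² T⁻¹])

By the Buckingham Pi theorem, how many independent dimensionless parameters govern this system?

3

There are 6 variables and 3 base dimensions (M, L, T).
The dimension matrix has rank 3.
Independent dimensionless groups: 6 − 3 = 3.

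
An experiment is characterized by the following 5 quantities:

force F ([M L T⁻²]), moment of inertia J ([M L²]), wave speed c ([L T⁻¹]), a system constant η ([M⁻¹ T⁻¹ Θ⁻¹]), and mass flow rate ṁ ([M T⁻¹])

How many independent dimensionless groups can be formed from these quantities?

There are 5 variables and 4 base dimensions (M, L, T, Θ).
The dimension matrix has rank 4.
Independent dimensionless groups: 5 − 4 = 1.

1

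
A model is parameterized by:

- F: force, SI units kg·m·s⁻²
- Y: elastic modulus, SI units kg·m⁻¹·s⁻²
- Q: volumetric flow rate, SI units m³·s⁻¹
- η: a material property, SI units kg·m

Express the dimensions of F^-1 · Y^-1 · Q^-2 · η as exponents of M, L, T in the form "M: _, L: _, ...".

M: -1, L: -5, T: 6

Collect each base-dimension exponent across the product:
  M: −(1) − (1) − 2·(0) + (1) = -1
  L: −(1) − (-1) − 2·(3) + (1) = -5
  T: −(-2) − (-2) − 2·(-1) + (0) = 6
So the dimensions are [M⁻¹ L⁻⁵ T⁶].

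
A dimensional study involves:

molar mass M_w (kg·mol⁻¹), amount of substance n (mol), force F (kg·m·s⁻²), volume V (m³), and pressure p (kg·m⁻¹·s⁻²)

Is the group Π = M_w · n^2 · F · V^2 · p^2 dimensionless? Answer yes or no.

no

Sum the exponent of each base dimension across the product:
  M: [M_w]_M + 2·[n]_M + [F]_M + 2·[V]_M + 2·[p]_M = (1) + 2·(0) + (1) + 2·(0) + 2·(1) = 4
  L: [M_w]_L + 2·[n]_L + [F]_L + 2·[V]_L + 2·[p]_L = (0) + 2·(0) + (1) + 2·(3) + 2·(-1) = 5
  T: [M_w]_T + 2·[n]_T + [F]_T + 2·[V]_T + 2·[p]_T = (0) + 2·(0) + (-2) + 2·(0) + 2·(-2) = -6
  N: [M_w]_N + 2·[n]_N + [F]_N + 2·[V]_N + 2·[p]_N = (-1) + 2·(1) + (0) + 2·(0) + 2·(0) = 1
Net dimensions [M⁴ L⁵ T⁻⁶ N] ≠ [1] — not dimensionless.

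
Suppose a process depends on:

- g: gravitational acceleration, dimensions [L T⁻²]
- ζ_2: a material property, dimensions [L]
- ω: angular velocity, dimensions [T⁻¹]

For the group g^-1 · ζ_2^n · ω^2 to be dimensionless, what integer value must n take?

1

Balance the L exponent: (1)·n from ζ_2, plus −(1) + 2·(0) = -1 from the rest, must sum to zero.
n − 1 = 0, so n = 1.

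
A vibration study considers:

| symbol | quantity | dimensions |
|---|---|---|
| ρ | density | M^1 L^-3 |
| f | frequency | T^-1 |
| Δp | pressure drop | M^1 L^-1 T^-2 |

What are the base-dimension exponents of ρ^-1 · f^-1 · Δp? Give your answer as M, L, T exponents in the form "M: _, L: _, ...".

Collect each base-dimension exponent across the product:
  M: −(1) − (0) + (1) = 0
  L: −(-3) − (0) + (-1) = 2
  T: −(0) − (-1) + (-2) = -1
So the dimensions are [L² T⁻¹].

M: 0, L: 2, T: -1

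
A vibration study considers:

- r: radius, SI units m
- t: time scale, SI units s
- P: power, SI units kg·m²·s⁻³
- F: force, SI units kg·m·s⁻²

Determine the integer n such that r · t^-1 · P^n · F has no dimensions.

Balance the M exponent: (1)·n from P, plus (0) − (0) + (1) = 1 from the rest, must sum to zero.
n + 1 = 0, so n = -1.

-1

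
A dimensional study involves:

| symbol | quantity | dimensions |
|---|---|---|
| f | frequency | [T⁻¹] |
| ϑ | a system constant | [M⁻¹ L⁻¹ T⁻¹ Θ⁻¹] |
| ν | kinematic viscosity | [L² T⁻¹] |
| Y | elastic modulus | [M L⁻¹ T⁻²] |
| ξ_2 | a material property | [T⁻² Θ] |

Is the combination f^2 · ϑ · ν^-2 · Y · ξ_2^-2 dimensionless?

Sum the exponent of each base dimension across the product:
  M: 2·[f]_M + [ϑ]_M − 2·[ν]_M + [Y]_M − 2·[ξ_2]_M = 2·(0) + (-1) − 2·(0) + (1) − 2·(0) = 0
  L: 2·[f]_L + [ϑ]_L − 2·[ν]_L + [Y]_L − 2·[ξ_2]_L = 2·(0) + (-1) − 2·(2) + (-1) − 2·(0) = -6
  T: 2·[f]_T + [ϑ]_T − 2·[ν]_T + [Y]_T − 2·[ξ_2]_T = 2·(-1) + (-1) − 2·(-1) + (-2) − 2·(-2) = 1
  Θ: 2·[f]_Θ + [ϑ]_Θ − 2·[ν]_Θ + [Y]_Θ − 2·[ξ_2]_Θ = 2·(0) + (-1) − 2·(0) + (0) − 2·(1) = -3
Net dimensions [L⁻⁶ T Θ⁻³] ≠ [1] — not dimensionless.

no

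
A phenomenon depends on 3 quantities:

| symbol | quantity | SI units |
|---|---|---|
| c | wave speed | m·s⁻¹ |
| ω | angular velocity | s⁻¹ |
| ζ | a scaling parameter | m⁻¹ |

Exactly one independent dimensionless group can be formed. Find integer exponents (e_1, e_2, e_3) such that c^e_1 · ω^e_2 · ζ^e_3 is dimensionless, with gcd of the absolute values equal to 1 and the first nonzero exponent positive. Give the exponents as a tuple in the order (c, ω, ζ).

L: e_1·(1) + e_2·(0) + e_3·(-1) = 0
T: e_1·(-1) + e_2·(-1) + e_3·(0) = 0
Solving this homogeneous linear system for the smallest-integer solution (first nonzero entry positive) gives (1, -1, 1).

(1, -1, 1)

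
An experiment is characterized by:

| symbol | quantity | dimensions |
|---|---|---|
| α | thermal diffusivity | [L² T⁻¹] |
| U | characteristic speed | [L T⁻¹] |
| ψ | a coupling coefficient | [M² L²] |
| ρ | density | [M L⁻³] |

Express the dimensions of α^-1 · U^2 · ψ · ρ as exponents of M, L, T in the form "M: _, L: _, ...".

M: 3, L: -1, T: -1

Collect each base-dimension exponent across the product:
  M: −(0) + 2·(0) + (2) + (1) = 3
  L: −(2) + 2·(1) + (2) + (-3) = -1
  T: −(-1) + 2·(-1) + (0) + (0) = -1
So the dimensions are [M³ L⁻¹ T⁻¹].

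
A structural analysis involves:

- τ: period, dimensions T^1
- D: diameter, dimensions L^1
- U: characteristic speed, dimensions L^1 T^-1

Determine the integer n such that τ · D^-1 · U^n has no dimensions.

Balance the L exponent: (1)·n from U, plus (0) − (1) = -1 from the rest, must sum to zero.
n − 1 = 0, so n = 1.

1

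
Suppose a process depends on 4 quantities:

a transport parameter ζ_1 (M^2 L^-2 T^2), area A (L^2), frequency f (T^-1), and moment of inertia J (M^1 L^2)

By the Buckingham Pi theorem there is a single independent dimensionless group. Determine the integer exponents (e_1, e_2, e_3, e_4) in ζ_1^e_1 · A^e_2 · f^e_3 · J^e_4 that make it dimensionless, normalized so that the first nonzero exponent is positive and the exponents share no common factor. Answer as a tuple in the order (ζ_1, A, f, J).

(1, 3, 2, -2)

M: e_1·(2) + e_2·(0) + e_3·(0) + e_4·(1) = 0
L: e_1·(-2) + e_2·(2) + e_3·(0) + e_4·(2) = 0
T: e_1·(2) + e_2·(0) + e_3·(-1) + e_4·(0) = 0
Solving this homogeneous linear system for the smallest-integer solution (first nonzero entry positive) gives (1, 3, 2, -2).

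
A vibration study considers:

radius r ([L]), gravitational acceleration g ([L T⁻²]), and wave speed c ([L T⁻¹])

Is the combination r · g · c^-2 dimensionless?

Sum the exponent of each base dimension across the product:
  L: [r]_L + [g]_L − 2·[c]_L = (1) + (1) − 2·(1) = 0
  T: [r]_T + [g]_T − 2·[c]_T = (0) + (-2) − 2·(-1) = 0
All base exponents vanish — dimensionless.

yes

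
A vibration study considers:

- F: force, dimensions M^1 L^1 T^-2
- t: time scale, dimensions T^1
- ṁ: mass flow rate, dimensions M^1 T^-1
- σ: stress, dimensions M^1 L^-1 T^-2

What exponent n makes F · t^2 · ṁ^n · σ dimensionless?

Balance the M exponent: (1)·n from ṁ, plus (1) + 2·(0) + (1) = 2 from the rest, must sum to zero.
n + 2 = 0, so n = -2.

-2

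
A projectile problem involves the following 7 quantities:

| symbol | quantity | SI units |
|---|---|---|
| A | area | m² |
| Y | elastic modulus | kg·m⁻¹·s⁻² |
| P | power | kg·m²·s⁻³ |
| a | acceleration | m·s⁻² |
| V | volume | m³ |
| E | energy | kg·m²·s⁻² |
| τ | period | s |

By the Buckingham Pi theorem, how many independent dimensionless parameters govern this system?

There are 7 variables and 3 base dimensions (M, L, T).
The dimension matrix has rank 3.
Independent dimensionless groups: 7 − 3 = 4.

4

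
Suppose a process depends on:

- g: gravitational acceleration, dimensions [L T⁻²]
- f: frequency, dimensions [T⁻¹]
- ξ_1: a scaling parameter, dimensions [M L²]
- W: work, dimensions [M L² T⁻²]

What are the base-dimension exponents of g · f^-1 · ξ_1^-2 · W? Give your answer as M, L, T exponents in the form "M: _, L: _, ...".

Collect each base-dimension exponent across the product:
  M: (0) − (0) − 2·(1) + (1) = -1
  L: (1) − (0) − 2·(2) + (2) = -1
  T: (-2) − (-1) − 2·(0) + (-2) = -3
So the dimensions are [M⁻¹ L⁻¹ T⁻³].

M: -1, L: -1, T: -3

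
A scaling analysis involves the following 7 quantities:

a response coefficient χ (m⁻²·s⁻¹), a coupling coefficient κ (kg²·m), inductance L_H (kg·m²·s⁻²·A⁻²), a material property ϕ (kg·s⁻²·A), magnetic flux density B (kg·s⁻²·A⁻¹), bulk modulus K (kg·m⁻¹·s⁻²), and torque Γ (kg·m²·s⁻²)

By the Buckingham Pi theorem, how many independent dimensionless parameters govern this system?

3

There are 7 variables and 4 base dimensions (M, L, T, I).
The dimension matrix has rank 4.
Independent dimensionless groups: 7 − 4 = 3.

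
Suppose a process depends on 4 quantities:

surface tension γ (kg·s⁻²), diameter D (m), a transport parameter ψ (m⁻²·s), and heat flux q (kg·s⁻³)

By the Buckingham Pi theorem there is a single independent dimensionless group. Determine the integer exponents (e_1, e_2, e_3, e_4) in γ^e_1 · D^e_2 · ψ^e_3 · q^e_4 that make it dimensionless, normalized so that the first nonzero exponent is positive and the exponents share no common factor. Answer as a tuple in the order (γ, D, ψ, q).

(1, -2, -1, -1)

M: e_1·(1) + e_2·(0) + e_3·(0) + e_4·(1) = 0
L: e_1·(0) + e_2·(1) + e_3·(-2) + e_4·(0) = 0
T: e_1·(-2) + e_2·(0) + e_3·(1) + e_4·(-3) = 0
Solving this homogeneous linear system for the smallest-integer solution (first nonzero entry positive) gives (1, -2, -1, -1).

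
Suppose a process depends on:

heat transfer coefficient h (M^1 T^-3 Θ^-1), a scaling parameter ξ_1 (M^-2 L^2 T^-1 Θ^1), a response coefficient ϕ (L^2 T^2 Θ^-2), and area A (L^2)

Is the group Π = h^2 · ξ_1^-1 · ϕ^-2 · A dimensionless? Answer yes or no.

Sum the exponent of each base dimension across the product:
  M: 2·[h]_M − [ξ_1]_M − 2·[ϕ]_M + [A]_M = 2·(1) − (-2) − 2·(0) + (0) = 4
  L: 2·[h]_L − [ξ_1]_L − 2·[ϕ]_L + [A]_L = 2·(0) − (2) − 2·(2) + (2) = -4
  T: 2·[h]_T − [ξ_1]_T − 2·[ϕ]_T + [A]_T = 2·(-3) − (-1) − 2·(2) + (0) = -9
  Θ: 2·[h]_Θ − [ξ_1]_Θ − 2·[ϕ]_Θ + [A]_Θ = 2·(-1) − (1) − 2·(-2) + (0) = 1
Net dimensions [M⁴ L⁻⁴ T⁻⁹ Θ] ≠ [1] — not dimensionless.

no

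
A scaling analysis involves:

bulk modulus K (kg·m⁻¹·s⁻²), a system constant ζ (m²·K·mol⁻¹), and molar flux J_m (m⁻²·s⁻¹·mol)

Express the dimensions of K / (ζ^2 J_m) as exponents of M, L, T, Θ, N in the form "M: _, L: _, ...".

Collect each base-dimension exponent across the product:
  M: (1) − 2·(0) − (0) = 1
  L: (-1) − 2·(2) − (-2) = -3
  T: (-2) − 2·(0) − (-1) = -1
  Θ: (0) − 2·(1) − (0) = -2
  N: (0) − 2·(-1) − (1) = 1
So the dimensions are [M L⁻³ T⁻¹ Θ⁻² N].

M: 1, L: -3, T: -1, Θ: -2, N: 1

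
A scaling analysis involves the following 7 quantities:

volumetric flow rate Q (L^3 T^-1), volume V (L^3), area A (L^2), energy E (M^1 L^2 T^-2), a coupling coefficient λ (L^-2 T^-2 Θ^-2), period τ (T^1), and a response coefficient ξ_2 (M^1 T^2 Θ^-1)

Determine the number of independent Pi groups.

3

There are 7 variables and 4 base dimensions (M, L, T, Θ).
The dimension matrix has rank 4.
Independent dimensionless groups: 7 − 4 = 3.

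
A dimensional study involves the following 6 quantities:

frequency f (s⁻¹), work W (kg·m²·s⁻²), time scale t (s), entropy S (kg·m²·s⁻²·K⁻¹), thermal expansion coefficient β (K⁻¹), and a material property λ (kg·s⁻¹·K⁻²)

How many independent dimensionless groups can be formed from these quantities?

2

There are 6 variables and 4 base dimensions (M, L, T, Θ).
The dimension matrix has rank 4.
Independent dimensionless groups: 6 − 4 = 2.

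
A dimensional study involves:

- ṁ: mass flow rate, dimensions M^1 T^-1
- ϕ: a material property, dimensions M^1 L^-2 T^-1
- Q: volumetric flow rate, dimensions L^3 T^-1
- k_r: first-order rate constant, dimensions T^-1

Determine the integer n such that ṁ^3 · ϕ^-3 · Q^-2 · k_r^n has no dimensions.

2

Balance the T exponent: (-1)·n from k_r, plus 3·(-1) − 3·(-1) − 2·(-1) = 2 from the rest, must sum to zero.
−n + 2 = 0, so n = 2.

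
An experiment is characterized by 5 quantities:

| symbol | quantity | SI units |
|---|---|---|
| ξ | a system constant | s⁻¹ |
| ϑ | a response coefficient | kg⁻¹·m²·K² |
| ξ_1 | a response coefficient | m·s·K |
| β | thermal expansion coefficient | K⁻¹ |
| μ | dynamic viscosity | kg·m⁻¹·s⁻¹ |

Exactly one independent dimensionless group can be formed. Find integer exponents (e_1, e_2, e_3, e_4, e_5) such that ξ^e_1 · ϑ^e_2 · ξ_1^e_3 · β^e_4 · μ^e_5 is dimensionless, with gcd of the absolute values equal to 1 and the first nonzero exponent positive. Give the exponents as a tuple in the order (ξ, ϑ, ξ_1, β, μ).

(2, -1, 1, -1, -1)

M: e_1·(0) + e_2·(-1) + e_3·(0) + e_4·(0) + e_5·(1) = 0
L: e_1·(0) + e_2·(2) + e_3·(1) + e_4·(0) + e_5·(-1) = 0
T: e_1·(-1) + e_2·(0) + e_3·(1) + e_4·(0) + e_5·(-1) = 0
Θ: e_1·(0) + e_2·(2) + e_3·(1) + e_4·(-1) + e_5·(0) = 0
Solving this homogeneous linear system for the smallest-integer solution (first nonzero entry positive) gives (2, -1, 1, -1, -1).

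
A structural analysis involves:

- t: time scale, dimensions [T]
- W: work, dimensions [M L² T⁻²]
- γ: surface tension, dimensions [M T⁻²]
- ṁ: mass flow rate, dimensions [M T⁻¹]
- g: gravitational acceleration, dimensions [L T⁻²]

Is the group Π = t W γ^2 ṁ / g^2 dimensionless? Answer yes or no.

Sum the exponent of each base dimension across the product:
  M: [t]_M + [W]_M + 2·[γ]_M + [ṁ]_M − 2·[g]_M = (0) + (1) + 2·(1) + (1) − 2·(0) = 4
  L: [t]_L + [W]_L + 2·[γ]_L + [ṁ]_L − 2·[g]_L = (0) + (2) + 2·(0) + (0) − 2·(1) = 0
  T: [t]_T + [W]_T + 2·[γ]_T + [ṁ]_T − 2·[g]_T = (1) + (-2) + 2·(-2) + (-1) − 2·(-2) = -2
Net dimensions [M⁴ T⁻²] ≠ [1] — not dimensionless.

no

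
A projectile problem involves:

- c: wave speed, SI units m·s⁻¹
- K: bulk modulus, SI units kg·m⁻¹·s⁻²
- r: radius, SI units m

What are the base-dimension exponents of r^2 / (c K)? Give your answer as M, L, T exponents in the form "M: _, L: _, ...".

M: -1, L: 2, T: 3

Collect each base-dimension exponent across the product:
  M: −(0) − (1) + 2·(0) = -1
  L: −(1) − (-1) + 2·(1) = 2
  T: −(-1) − (-2) + 2·(0) = 3
So the dimensions are [M⁻¹ L² T³].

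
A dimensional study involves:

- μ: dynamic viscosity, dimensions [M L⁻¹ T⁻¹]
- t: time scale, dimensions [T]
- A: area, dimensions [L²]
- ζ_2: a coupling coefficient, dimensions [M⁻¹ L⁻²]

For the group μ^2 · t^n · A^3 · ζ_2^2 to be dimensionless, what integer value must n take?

2

Balance the T exponent: (1)·n from t, plus 2·(-1) + 3·(0) + 2·(0) = -2 from the rest, must sum to zero.
n − 2 = 0, so n = 2.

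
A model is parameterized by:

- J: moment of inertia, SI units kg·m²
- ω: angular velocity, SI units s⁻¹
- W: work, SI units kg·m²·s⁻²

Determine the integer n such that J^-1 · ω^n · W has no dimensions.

-2

Balance the T exponent: (-1)·n from ω, plus −(0) + (-2) = -2 from the rest, must sum to zero.
−n − 2 = 0, so n = -2.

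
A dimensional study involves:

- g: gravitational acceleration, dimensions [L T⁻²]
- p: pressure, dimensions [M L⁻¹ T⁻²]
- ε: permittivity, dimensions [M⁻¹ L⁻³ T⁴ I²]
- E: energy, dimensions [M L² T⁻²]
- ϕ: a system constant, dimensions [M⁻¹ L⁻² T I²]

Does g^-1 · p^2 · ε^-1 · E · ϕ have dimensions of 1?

no

Sum the exponent of each base dimension across the product:
  M: −[g]_M + 2·[p]_M − [ε]_M + [E]_M + [ϕ]_M = −(0) + 2·(1) − (-1) + (1) + (-1) = 3
  L: −[g]_L + 2·[p]_L − [ε]_L + [E]_L + [ϕ]_L = −(1) + 2·(-1) − (-3) + (2) + (-2) = 0
  T: −[g]_T + 2·[p]_T − [ε]_T + [E]_T + [ϕ]_T = −(-2) + 2·(-2) − (4) + (-2) + (1) = -7
  I: −[g]_I + 2·[p]_I − [ε]_I + [E]_I + [ϕ]_I = −(0) + 2·(0) − (2) + (0) + (2) = 0
Net dimensions [M³ T⁻⁷] ≠ [1] — not dimensionless.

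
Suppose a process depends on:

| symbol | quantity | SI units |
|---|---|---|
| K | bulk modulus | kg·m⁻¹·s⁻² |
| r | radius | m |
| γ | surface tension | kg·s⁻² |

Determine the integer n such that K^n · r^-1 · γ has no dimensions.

Balance the M exponent: (1)·n from K, plus −(0) + (1) = 1 from the rest, must sum to zero.
n + 1 = 0, so n = -1.

-1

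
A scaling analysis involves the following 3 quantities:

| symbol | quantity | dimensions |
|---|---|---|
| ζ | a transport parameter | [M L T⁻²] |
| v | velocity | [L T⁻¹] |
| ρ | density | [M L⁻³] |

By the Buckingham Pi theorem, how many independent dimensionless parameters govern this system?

There are 3 variables and 3 base dimensions (M, L, T).
The dimension matrix has rank 3.
Independent dimensionless groups: 3 − 3 = 0.

0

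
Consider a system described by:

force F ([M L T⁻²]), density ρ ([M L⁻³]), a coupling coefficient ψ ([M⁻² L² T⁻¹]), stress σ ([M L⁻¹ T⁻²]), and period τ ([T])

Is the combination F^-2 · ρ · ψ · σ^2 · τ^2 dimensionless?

no

Sum the exponent of each base dimension across the product:
  M: −2·[F]_M + [ρ]_M + [ψ]_M + 2·[σ]_M + 2·[τ]_M = −2·(1) + (1) + (-2) + 2·(1) + 2·(0) = -1
  L: −2·[F]_L + [ρ]_L + [ψ]_L + 2·[σ]_L + 2·[τ]_L = −2·(1) + (-3) + (2) + 2·(-1) + 2·(0) = -5
  T: −2·[F]_T + [ρ]_T + [ψ]_T + 2·[σ]_T + 2·[τ]_T = −2·(-2) + (0) + (-1) + 2·(-2) + 2·(1) = 1
Net dimensions [M⁻¹ L⁻⁵ T] ≠ [1] — not dimensionless.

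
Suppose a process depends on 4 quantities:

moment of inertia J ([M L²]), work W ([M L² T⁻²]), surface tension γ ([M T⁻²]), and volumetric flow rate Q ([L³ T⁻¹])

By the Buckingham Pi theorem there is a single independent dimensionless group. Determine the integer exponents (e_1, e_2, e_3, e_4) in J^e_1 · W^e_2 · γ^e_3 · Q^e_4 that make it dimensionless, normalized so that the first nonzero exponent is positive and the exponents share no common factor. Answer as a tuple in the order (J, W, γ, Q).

(1, -4, 3, 2)

M: e_1·(1) + e_2·(1) + e_3·(1) + e_4·(0) = 0
L: e_1·(2) + e_2·(2) + e_3·(0) + e_4·(3) = 0
T: e_1·(0) + e_2·(-2) + e_3·(-2) + e_4·(-1) = 0
Solving this homogeneous linear system for the smallest-integer solution (first nonzero entry positive) gives (1, -4, 3, 2).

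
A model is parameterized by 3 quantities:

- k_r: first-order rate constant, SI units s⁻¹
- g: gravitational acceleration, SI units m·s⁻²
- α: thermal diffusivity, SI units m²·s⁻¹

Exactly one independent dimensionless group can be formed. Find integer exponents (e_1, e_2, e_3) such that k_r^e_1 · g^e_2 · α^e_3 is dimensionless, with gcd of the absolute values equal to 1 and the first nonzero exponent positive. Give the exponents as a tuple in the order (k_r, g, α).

L: e_1·(0) + e_2·(1) + e_3·(2) = 0
T: e_1·(-1) + e_2·(-2) + e_3·(-1) = 0
Solving this homogeneous linear system for the smallest-integer solution (first nonzero entry positive) gives (3, -2, 1).

(3, -2, 1)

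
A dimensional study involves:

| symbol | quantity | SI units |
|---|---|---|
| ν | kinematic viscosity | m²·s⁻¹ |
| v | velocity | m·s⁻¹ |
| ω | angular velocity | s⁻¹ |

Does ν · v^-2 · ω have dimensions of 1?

yes

Sum the exponent of each base dimension across the product:
  L: [ν]_L − 2·[v]_L + [ω]_L = (2) − 2·(1) + (0) = 0
  T: [ν]_T − 2·[v]_T + [ω]_T = (-1) − 2·(-1) + (-1) = 0
All base exponents vanish — dimensionless.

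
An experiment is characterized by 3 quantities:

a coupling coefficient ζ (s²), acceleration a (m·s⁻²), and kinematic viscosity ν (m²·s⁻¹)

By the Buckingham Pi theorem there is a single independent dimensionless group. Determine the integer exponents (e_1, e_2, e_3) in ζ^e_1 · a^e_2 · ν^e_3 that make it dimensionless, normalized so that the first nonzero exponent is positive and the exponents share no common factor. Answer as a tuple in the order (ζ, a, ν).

(3, 4, -2)

L: e_1·(0) + e_2·(1) + e_3·(2) = 0
T: e_1·(2) + e_2·(-2) + e_3·(-1) = 0
Solving this homogeneous linear system for the smallest-integer solution (first nonzero entry positive) gives (3, 4, -2).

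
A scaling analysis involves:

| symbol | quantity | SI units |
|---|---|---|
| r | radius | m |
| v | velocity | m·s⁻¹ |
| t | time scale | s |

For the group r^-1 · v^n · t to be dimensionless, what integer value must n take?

1

Balance the L exponent: (1)·n from v, plus −(1) + (0) = -1 from the rest, must sum to zero.
n − 1 = 0, so n = 1.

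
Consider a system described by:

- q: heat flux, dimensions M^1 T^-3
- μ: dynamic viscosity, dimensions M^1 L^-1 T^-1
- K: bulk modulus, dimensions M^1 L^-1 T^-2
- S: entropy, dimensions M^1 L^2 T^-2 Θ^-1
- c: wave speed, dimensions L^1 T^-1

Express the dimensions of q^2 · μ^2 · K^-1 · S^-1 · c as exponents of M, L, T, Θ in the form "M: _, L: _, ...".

M: 2, L: -2, T: -5, Θ: 1

Collect each base-dimension exponent across the product:
  M: 2·(1) + 2·(1) − (1) − (1) + (0) = 2
  L: 2·(0) + 2·(-1) − (-1) − (2) + (1) = -2
  T: 2·(-3) + 2·(-1) − (-2) − (-2) + (-1) = -5
  Θ: 2·(0) + 2·(0) − (0) − (-1) + (0) = 1
So the dimensions are [M² L⁻² T⁻⁵ Θ].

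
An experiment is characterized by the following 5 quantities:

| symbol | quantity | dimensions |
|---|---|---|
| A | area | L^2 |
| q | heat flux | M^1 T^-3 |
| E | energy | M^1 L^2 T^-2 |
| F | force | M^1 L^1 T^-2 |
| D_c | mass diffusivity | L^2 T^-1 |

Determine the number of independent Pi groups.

2

There are 5 variables and 3 base dimensions (M, L, T).
The dimension matrix has rank 3.
Independent dimensionless groups: 5 − 3 = 2.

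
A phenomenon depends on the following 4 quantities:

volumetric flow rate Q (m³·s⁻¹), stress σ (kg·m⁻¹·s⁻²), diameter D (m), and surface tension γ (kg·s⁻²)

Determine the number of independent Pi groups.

1

There are 4 variables and 3 base dimensions (M, L, T).
The dimension matrix has rank 3.
Independent dimensionless groups: 4 − 3 = 1.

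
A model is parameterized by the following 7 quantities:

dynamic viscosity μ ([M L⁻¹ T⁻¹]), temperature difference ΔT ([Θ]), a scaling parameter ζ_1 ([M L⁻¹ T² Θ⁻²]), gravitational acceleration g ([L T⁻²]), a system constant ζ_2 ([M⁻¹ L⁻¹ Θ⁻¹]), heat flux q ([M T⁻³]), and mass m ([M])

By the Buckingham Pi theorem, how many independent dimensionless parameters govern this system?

There are 7 variables and 4 base dimensions (M, L, T, Θ).
The dimension matrix has rank 4.
Independent dimensionless groups: 7 − 4 = 3.

3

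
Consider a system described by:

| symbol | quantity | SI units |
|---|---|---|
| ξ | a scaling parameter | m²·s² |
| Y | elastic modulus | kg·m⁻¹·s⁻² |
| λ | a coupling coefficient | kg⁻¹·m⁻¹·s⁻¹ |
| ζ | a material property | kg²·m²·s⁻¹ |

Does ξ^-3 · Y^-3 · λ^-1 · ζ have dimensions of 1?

yes

Sum the exponent of each base dimension across the product:
  M: −3·[ξ]_M − 3·[Y]_M − [λ]_M + [ζ]_M = −3·(0) − 3·(1) − (-1) + (2) = 0
  L: −3·[ξ]_L − 3·[Y]_L − [λ]_L + [ζ]_L = −3·(2) − 3·(-1) − (-1) + (2) = 0
  T: −3·[ξ]_T − 3·[Y]_T − [λ]_T + [ζ]_T = −3·(2) − 3·(-2) − (-1) + (-1) = 0
All base exponents vanish — dimensionless.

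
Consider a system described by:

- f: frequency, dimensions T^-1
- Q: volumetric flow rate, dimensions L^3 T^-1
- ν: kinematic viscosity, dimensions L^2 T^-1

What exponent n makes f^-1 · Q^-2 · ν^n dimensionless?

Balance the L exponent: (2)·n from ν, plus −(0) − 2·(3) = -6 from the rest, must sum to zero.
2n − 6 = 0, so n = 3.

3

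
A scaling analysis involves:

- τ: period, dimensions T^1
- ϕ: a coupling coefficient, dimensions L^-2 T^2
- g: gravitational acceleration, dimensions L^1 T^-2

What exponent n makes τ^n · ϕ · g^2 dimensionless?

Balance the T exponent: (1)·n from τ, plus (2) + 2·(-2) = -2 from the rest, must sum to zero.
n − 2 = 0, so n = 2.

2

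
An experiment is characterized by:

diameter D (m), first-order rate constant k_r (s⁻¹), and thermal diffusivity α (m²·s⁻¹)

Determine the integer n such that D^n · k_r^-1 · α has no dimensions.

Balance the L exponent: (1)·n from D, plus −(0) + (2) = 2 from the rest, must sum to zero.
n + 2 = 0, so n = -2.

-2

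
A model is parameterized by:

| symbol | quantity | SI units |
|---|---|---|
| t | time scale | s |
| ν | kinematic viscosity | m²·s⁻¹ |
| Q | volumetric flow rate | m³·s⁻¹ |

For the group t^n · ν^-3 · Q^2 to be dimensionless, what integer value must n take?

-1

Balance the T exponent: (1)·n from t, plus −3·(-1) + 2·(-1) = 1 from the rest, must sum to zero.
n + 1 = 0, so n = -1.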